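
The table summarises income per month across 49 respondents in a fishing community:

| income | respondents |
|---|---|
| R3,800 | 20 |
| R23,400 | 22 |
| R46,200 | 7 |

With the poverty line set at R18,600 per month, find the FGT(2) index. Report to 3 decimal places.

0.258

Below z: 20×R3,800 (q = 20 of N = 49).
Shortfall ratios: (18600−3800)/18600 = 0.7957 (×20).
Squared: 0.6331 (×20).
Sum = 12.662736; P₂ = 12.662736 / 49 = 0.258.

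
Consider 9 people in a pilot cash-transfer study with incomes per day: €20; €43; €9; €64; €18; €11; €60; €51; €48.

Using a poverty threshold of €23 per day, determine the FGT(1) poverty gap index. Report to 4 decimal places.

0.1643

Below the line: €9, €11, €18, €20 (q = 4 of N = 9).
Normalized shortfalls: (23−9)/23 = 0.6087; (23−11)/23 = 0.5217; (23−18)/23 = 0.2174; (23−20)/23 = 0.1304.
Sum of shortfalls = 1.478261; P₁ averages over all N: 1.478261 / 9 = 0.1643.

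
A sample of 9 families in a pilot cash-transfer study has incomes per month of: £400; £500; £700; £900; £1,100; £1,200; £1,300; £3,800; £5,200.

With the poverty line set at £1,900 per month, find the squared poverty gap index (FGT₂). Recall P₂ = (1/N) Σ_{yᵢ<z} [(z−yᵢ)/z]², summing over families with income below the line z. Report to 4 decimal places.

0.2505

Below the line: £400, £500, £700, £900, £1,100, £1,200, £1,300 (q = 7 of N = 9).
Normalized shortfalls: (1900−400)/1900 = 0.7895; (1900−500)/1900 = 0.7368; (1900−700)/1900 = 0.6316; (1900−900)/1900 = 0.5263; (1900−1100)/1900 = 0.4211; (1900−1200)/1900 = 0.3684; (1900−1300)/1900 = 0.3158.
Squared: 0.6233; 0.5429; 0.3989; 0.2770; 0.1773; 0.1357; 0.0997.
Sum = 2.254848; P₂ = 2.254848 / 9 = 0.2505.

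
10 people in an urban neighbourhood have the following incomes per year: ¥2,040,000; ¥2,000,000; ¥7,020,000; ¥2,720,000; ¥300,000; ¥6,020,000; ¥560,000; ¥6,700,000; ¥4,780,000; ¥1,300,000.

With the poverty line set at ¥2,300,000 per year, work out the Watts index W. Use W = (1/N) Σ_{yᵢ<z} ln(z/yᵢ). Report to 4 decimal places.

Incomes under z: ¥300,000, ¥560,000, ¥1,300,000, ¥2,000,000, ¥2,040,000 (q = 5 of N = 10).
Log gaps: ln(2300000/300000) = 2.0369; ln(2300000/560000) = 1.4127; ln(2300000/1300000) = 0.5705; ln(2300000/2000000) = 0.1398; ln(2300000/2040000) = 0.1200.
W = 4.279876 / 10 = 0.4280.

0.4280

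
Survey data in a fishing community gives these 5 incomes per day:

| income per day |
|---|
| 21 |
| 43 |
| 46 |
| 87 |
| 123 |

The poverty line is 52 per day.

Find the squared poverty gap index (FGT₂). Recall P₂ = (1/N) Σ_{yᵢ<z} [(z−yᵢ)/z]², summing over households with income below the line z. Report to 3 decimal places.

Below z: 21, 43, 46 (q = 3 of N = 5).
Shortfall ratios: (52−21)/52 = 0.5962; (52−43)/52 = 0.1731; (52−46)/52 = 0.1154.
Squared: 0.3554; 0.0300; 0.0133.
Sum = 0.398669; P₂ = 0.398669 / 5 = 0.080.

0.080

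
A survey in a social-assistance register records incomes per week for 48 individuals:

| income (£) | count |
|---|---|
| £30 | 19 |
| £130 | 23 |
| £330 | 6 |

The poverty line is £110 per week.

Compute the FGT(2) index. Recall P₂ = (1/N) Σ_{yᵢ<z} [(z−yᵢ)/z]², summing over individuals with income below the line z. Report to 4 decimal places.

0.2094

Below z: 19×£30 (q = 19 of N = 48).
Gap ratios (z−y)/z: (110−30)/110 = 0.7273 (×19).
Squared: 0.5289 (×19).
Sum = 10.049587; P₂ = 10.049587 / 48 = 0.2094.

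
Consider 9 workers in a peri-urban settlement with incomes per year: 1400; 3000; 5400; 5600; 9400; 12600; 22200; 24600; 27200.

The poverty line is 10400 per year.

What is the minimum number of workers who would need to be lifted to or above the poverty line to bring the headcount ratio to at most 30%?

3

5 of the 9 workers are poor, so H = 5/9 = 0.556.
A headcount ratio of at most 30% allows at most ⌊0.30 × 9⌋ = 2 poor workers.
So at least 5 − 2 = 3 must be lifted.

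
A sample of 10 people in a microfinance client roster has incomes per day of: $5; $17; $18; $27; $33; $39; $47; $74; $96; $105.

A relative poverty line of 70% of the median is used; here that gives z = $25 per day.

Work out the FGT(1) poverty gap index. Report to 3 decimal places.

0.140

Below the line: $5, $17, $18 (q = 3 of N = 10).
Shortfall ratios: (25−5)/25 = 0.8000; (25−17)/25 = 0.3200; (25−18)/25 = 0.2800.
Sum of shortfalls = 1.400000; P₁ averages over all N: 1.400000 / 10 = 0.140.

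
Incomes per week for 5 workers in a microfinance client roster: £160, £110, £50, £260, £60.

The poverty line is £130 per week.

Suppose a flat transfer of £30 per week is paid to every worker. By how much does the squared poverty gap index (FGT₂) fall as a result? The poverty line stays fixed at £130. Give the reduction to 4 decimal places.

0.0899

Before: below the line — £50, £60, £110; squared poverty gap index (FGT₂) = 0.138462.
After the £30 transfer: below the line — £80, £90; squared poverty gap index (FGT₂) = 0.048521.
Reduction = 0.138462 − 0.048521 = 0.0899.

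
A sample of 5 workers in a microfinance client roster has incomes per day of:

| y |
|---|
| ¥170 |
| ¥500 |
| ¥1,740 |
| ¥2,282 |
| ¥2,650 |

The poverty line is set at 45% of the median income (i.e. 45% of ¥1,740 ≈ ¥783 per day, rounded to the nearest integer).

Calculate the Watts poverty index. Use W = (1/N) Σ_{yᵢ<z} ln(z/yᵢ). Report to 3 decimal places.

Below z: ¥170, ¥500 (q = 2 of N = 5).
ln(z/y) terms: ln(783/170) = 1.5273; ln(783/500) = 0.4485.
W = 1.975859 / 5 = 0.395.

0.395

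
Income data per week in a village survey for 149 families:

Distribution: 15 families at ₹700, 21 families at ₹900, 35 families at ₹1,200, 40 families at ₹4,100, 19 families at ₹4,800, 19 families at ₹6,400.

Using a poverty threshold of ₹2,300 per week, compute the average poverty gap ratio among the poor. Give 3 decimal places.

0.563

Poor units: 15×₹700, 21×₹900, 35×₹1,200 (q = 71 of N = 149).
Shortfall ratios (z−y)/z: 0.6957 (×15), 0.6087 (×21), 0.4783 (×35); sum = 39.956522.
The income-gap ratio divides by q (the poor only): 39.956522 / 71 = 0.563.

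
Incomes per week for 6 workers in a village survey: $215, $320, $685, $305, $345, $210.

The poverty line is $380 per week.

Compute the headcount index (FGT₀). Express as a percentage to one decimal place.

83.3%

5 of the 6 workers have income below $380.
H = 5/6 = 83.3%.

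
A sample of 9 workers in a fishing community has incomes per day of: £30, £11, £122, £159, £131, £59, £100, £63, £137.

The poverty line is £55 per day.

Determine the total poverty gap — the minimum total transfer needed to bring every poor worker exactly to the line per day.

Below the line: £11, £30 (q = 2 of N = 9).
Individual gaps: 55−11 = 44; 55−30 = 25.
Aggregate gap = £69.

£69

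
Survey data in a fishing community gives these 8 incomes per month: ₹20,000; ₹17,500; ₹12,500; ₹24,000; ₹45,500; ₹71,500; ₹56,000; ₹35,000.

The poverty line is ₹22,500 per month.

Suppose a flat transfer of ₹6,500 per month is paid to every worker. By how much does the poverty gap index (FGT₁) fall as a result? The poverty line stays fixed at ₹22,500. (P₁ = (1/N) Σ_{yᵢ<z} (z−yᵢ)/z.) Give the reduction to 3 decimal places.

0.078

Before: below the line — ₹12,500, ₹17,500, ₹20,000; poverty gap index (FGT₁) = 0.09722.
After the ₹6,500 transfer: below the line — ₹19,000; poverty gap index (FGT₁) = 0.01944.
Reduction = 0.09722 − 0.01944 = 0.078.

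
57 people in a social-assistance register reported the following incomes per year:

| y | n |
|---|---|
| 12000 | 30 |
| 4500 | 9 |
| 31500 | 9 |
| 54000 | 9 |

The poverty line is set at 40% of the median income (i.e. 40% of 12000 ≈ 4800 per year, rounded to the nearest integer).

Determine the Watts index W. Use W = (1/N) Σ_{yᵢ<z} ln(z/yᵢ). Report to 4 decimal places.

0.0102

Poor units: 9×4500 (q = 9 of N = 57).
Log gaps: ln(4800/4500) = 0.0645 (×9).
W = 0.580847 / 57 = 0.0102.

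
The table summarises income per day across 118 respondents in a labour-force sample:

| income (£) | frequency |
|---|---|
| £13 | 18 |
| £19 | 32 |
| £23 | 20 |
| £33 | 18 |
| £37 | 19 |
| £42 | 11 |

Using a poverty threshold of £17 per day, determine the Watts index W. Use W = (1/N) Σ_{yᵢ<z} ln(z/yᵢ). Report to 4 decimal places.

Poor units: 18×£13 (q = 18 of N = 118).
ln(z/y) terms: ln(17/13) = 0.2683 (×18).
W = 4.828752 / 118 = 0.0409.

0.0409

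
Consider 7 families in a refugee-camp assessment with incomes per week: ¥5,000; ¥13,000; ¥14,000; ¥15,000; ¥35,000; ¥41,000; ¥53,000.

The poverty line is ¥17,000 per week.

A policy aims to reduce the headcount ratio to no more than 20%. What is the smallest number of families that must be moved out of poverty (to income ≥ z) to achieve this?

3

Currently q = 4 of N = 7 are below the line (H = 0.571).
A headcount ratio of at most 20% allows at most ⌊0.20 × 7⌋ = 1 poor families.
So at least 4 − 1 = 3 must be lifted.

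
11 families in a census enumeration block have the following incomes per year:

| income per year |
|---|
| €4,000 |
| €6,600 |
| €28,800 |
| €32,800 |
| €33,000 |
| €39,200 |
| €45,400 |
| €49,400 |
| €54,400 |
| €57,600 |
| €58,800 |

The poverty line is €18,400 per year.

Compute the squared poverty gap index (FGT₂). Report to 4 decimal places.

Poor units: €4,000, €6,600 (q = 2 of N = 11).
Gap ratios (z−y)/z: (18400−4000)/18400 = 0.7826; (18400−6600)/18400 = 0.6413.
Squared: 0.6125; 0.4113.
Sum = 1.023748; P₂ = 1.023748 / 11 = 0.0931.

0.0931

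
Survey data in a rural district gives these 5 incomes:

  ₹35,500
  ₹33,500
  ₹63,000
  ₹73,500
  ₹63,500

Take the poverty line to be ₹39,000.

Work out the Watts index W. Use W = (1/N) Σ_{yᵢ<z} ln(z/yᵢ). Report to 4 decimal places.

Poor units: ₹33,500, ₹35,500 (q = 2 of N = 5).
Log shortfalls: ln(39000/33500) = 0.1520; ln(39000/35500) = 0.0940.
W = 0.246045 / 5 = 0.0492.

0.0492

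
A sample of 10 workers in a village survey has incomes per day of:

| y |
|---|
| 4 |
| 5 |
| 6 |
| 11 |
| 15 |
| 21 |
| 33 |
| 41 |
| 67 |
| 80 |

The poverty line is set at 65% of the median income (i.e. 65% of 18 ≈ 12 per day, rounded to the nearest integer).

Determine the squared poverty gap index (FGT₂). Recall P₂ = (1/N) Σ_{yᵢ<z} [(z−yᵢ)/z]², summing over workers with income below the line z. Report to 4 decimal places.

0.1042

Poor units: 4, 5, 6, 11 (q = 4 of N = 10).
Normalized shortfalls: (12−4)/12 = 0.6667; (12−5)/12 = 0.5833; (12−6)/12 = 0.5000; (12−11)/12 = 0.0833.
Squared: 0.4444; 0.3403; 0.2500; 0.0069.
Sum = 1.041667; P₂ = 1.041667 / 10 = 0.1042.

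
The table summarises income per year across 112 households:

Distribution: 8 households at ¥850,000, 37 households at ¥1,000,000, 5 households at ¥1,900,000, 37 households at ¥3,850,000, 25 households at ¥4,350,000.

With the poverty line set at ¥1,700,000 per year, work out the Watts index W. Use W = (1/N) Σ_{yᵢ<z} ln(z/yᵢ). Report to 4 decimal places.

Incomes under z: 8×¥850,000, 37×¥1,000,000 (q = 45 of N = 112).
Log gaps: ln(1700000/850000) = 0.6931 (×8); ln(1700000/1000000) = 0.5306 (×37).
W = 25.178423 / 112 = 0.2248.

0.2248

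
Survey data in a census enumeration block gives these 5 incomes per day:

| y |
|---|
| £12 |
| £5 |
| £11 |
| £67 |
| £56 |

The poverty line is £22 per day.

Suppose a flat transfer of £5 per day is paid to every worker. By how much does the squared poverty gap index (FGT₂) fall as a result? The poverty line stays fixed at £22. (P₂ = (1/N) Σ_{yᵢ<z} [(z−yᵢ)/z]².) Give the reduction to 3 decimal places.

Before: below the line — £5, £11, £12; squared poverty gap index (FGT₂) = 0.21074.
After the £5 transfer: below the line — £10, £16, £17; squared poverty gap index (FGT₂) = 0.08471.
Reduction = 0.21074 − 0.08471 = 0.126.

0.126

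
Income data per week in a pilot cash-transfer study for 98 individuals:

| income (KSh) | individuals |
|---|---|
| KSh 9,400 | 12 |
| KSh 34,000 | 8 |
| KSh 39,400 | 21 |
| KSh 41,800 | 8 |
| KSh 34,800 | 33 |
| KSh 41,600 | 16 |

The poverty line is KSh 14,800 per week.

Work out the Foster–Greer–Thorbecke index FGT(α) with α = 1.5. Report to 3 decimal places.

0.027

Below the line: 12×KSh 9,400 (q = 12 of N = 98).
Normalized shortfalls: (14800−9400)/14800 = 0.3649 (×12).
Raised to α = 1.5: 0.22039 (×12).
Sum = 2.644718; FGT(1.5) = 2.644718 / 98 = 0.027.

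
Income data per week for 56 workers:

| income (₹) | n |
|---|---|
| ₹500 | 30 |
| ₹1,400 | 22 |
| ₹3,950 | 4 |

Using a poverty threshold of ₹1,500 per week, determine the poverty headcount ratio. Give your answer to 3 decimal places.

52 of the 56 workers have income below ₹1,500.
H = 52/56 = 0.929.

0.929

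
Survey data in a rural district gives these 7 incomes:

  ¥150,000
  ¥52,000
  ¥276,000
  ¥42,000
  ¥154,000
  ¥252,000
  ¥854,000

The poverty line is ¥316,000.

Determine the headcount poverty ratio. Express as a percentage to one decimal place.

6 of the 7 workers have income below ¥316,000.
H = 6/7 = 85.7%.

85.7%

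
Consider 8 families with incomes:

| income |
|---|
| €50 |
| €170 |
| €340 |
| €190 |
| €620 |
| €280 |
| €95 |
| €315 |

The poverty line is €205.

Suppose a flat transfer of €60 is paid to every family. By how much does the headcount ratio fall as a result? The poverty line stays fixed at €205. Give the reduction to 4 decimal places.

0.2500

Before: below the line — €50, €95, €170, €190; headcount ratio = 0.500000.
After the €60 transfer: below the line — €110, €155; headcount ratio = 0.250000.
Reduction = 0.500000 − 0.250000 = 0.2500.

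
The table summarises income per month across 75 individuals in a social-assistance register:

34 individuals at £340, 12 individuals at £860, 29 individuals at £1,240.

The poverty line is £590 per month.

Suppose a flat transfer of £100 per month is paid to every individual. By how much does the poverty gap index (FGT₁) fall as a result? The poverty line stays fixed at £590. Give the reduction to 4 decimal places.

0.0768

Before: below the line — 34×£340; poverty gap index (FGT₁) = 0.192090.
After the £100 transfer: below the line — 34×£440; poverty gap index (FGT₁) = 0.115254.
Reduction = 0.192090 − 0.115254 = 0.0768.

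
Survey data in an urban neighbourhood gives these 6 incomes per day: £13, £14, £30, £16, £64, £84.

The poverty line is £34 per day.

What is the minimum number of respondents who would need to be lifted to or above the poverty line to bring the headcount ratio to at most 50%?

1

Currently q = 4 of N = 6 are below the line (H = 0.667).
A headcount ratio of at most 50% allows at most ⌊0.50 × 6⌋ = 3 poor respondents.
So at least 4 − 3 = 1 must be lifted.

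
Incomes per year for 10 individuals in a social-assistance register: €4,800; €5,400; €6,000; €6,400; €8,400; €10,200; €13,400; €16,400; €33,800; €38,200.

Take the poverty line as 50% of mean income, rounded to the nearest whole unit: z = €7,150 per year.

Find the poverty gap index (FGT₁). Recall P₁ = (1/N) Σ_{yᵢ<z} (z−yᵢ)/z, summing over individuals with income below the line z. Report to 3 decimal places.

0.084

Below the line: €4,800, €5,400, €6,000, €6,400 (q = 4 of N = 10).
Gap ratios (z−y)/z: (7150−4800)/7150 = 0.3287; (7150−5400)/7150 = 0.2448; (7150−6000)/7150 = 0.1608; (7150−6400)/7150 = 0.1049.
Σ = 0.839161. Dividing by the full population N = 10 gives P₁ = 0.084.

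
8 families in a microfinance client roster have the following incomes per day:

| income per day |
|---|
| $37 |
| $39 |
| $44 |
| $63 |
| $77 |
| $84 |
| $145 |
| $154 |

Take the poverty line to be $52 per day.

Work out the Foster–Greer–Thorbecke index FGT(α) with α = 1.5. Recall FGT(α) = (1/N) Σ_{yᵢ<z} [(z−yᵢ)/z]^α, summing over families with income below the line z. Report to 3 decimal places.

0.043

Incomes under z: $37, $39, $44 (q = 3 of N = 8).
Gap ratios (z−y)/z: (52−37)/52 = 0.2885; (52−39)/52 = 0.2500; (52−44)/52 = 0.1538.
Raised to α = 1.5: 0.15493; 0.12500; 0.06034.
Sum = 0.340272; FGT(1.5) = 0.340272 / 8 = 0.043.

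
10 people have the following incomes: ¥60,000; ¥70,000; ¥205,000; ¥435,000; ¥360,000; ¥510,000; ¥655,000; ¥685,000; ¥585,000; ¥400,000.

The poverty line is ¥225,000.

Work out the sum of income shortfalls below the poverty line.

¥340,000

Below z: ¥60,000, ¥70,000, ¥205,000 (q = 3 of N = 10).
Individual gaps: 225000−60000 = 165000; 225000−70000 = 155000; 225000−205000 = 20000.
Aggregate gap = ¥340,000.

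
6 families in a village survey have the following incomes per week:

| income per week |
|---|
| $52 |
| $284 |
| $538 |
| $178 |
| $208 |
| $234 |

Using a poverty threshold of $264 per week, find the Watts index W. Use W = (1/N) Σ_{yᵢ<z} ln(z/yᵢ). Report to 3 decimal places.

0.396

Poor units: $52, $178, $208, $234 (q = 4 of N = 6).
Log gaps: ln(264/52) = 1.6247; ln(264/178) = 0.3942; ln(264/208) = 0.2384; ln(264/234) = 0.1206.
W = 2.377910 / 6 = 0.396.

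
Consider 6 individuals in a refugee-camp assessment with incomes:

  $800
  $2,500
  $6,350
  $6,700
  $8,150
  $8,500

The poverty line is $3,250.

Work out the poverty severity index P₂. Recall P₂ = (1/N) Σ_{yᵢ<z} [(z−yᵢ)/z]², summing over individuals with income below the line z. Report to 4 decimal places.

Below the line: $800, $2,500 (q = 2 of N = 6).
Gap ratios (z−y)/z: (3250−800)/3250 = 0.7538; (3250−2500)/3250 = 0.2308.
Squared: 0.5683; 0.0533.
Sum = 0.621538; P₂ = 0.621538 / 6 = 0.1036.

0.1036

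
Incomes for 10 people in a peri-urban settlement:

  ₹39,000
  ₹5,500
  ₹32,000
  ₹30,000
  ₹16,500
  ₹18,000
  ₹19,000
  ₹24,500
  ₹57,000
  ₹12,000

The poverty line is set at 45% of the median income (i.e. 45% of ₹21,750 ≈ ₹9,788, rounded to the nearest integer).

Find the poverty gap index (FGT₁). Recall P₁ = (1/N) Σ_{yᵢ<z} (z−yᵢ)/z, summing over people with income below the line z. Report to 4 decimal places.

0.0438

Below the line: ₹5,500 (q = 1 of N = 10).
Shortfall ratios: (9788−5500)/9788 = 0.4381.
Sum of shortfalls = 0.438087; P₁ averages over all N: 0.438087 / 10 = 0.0438.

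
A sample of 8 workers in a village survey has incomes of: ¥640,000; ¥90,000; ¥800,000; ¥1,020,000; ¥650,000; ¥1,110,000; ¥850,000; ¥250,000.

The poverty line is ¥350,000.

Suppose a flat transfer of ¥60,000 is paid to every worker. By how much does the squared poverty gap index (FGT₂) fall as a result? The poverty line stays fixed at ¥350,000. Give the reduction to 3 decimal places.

0.037

Before: below the line — ¥90,000, ¥250,000; squared poverty gap index (FGT₂) = 0.07918.
After the ¥60,000 transfer: below the line — ¥150,000, ¥310,000; squared poverty gap index (FGT₂) = 0.04245.
Reduction = 0.07918 − 0.04245 = 0.037.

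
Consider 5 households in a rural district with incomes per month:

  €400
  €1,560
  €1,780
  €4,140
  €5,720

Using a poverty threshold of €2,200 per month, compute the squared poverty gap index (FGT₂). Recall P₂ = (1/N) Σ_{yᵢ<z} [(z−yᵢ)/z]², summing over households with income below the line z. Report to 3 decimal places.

Poor units: €400, €1,560, €1,780 (q = 3 of N = 5).
Normalized shortfalls: (2200−400)/2200 = 0.8182; (2200−1560)/2200 = 0.2909; (2200−1780)/2200 = 0.1909.
Squared: 0.6694; 0.0846; 0.0364.
Sum = 0.790496; P₂ = 0.790496 / 5 = 0.158.

0.158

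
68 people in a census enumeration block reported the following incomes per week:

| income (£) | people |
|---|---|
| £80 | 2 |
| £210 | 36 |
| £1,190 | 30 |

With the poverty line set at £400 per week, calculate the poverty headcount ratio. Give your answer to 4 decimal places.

0.5588

38 of the 68 people have income below £400.
H = 38/68 = 0.5588.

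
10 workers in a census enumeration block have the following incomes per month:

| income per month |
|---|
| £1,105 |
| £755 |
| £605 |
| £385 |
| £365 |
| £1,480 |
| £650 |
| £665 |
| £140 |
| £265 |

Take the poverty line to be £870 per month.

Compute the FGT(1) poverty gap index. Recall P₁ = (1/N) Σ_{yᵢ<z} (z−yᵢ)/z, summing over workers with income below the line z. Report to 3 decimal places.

0.360

Below z: £140, £265, £365, £385, £605, £650, £665, £755 (q = 8 of N = 10).
Relative gaps: (870−140)/870 = 0.8391; (870−265)/870 = 0.6954; (870−365)/870 = 0.5805; (870−385)/870 = 0.5575; (870−605)/870 = 0.3046; (870−650)/870 = 0.2529; (870−665)/870 = 0.2356; (870−755)/870 = 0.1322.
Sum of shortfalls = 3.597701; P₁ averages over all N: 3.597701 / 10 = 0.360.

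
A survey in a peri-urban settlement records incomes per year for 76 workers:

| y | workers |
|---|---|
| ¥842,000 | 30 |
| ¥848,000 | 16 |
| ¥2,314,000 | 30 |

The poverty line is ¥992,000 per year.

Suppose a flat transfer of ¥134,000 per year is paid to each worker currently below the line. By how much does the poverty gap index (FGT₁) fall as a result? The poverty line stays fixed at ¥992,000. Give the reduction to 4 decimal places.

0.0818

Before: below the line — 30×¥842,000, 16×¥848,000; poverty gap index (FGT₁) = 0.090248.
After the ¥134,000 transfer: below the line — 30×¥976,000, 16×¥982,000; poverty gap index (FGT₁) = 0.008489.
Reduction = 0.090248 − 0.008489 = 0.0818.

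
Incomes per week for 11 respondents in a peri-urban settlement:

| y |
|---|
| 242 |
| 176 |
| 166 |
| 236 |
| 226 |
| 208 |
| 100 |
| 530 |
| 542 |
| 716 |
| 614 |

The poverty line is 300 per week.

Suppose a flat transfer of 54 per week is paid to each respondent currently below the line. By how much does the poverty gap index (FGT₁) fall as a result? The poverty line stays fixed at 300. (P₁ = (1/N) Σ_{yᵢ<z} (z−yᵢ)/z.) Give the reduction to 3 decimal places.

0.115

Before: below the line — 100, 166, 176, 208, 226, 236, 242; poverty gap index (FGT₁) = 0.22606.
After the 54 transfer: below the line — 154, 220, 230, 262, 280, 290, 296; poverty gap index (FGT₁) = 0.11152.
Reduction = 0.22606 − 0.11152 = 0.115.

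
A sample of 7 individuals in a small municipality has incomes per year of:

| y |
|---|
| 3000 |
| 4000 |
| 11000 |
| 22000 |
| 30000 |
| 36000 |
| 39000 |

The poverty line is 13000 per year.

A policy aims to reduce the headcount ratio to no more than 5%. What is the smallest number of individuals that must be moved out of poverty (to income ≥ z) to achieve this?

3

Currently q = 3 of N = 7 are below the line (H = 0.429).
A headcount ratio of at most 5% allows at most ⌊0.05 × 7⌋ = 0 poor individuals.
So at least 3 − 0 = 3 must be lifted.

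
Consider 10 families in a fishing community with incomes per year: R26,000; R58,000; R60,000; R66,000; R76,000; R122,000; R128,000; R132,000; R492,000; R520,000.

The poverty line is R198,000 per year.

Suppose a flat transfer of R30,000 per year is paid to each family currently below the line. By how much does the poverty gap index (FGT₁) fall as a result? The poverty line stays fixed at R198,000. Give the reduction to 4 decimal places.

0.1212

Before: below the line — R26,000, R58,000, R60,000, R66,000, R76,000, R122,000, R128,000, R132,000; poverty gap index (FGT₁) = 0.462626.
After the R30,000 transfer: below the line — R56,000, R88,000, R90,000, R96,000, R106,000, R152,000, R158,000, R162,000; poverty gap index (FGT₁) = 0.341414.
Reduction = 0.462626 − 0.341414 = 0.1212.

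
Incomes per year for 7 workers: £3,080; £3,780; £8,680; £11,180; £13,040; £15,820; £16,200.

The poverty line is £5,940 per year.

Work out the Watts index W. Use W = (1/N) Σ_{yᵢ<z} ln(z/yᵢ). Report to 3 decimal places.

Poor units: £3,080, £3,780 (q = 2 of N = 7).
ln(z/y) terms: ln(5940/3080) = 0.6568; ln(5940/3780) = 0.4520.
W = 1.108765 / 7 = 0.158.

0.158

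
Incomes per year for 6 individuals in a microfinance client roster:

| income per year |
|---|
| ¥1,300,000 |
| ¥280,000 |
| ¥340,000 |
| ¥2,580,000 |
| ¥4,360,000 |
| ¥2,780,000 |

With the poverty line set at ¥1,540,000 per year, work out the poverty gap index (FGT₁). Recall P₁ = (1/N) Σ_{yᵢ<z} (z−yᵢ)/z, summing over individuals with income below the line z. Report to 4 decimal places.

Poor units: ¥280,000, ¥340,000, ¥1,300,000 (q = 3 of N = 6).
Relative gaps: (1540000−280000)/1540000 = 0.8182; (1540000−340000)/1540000 = 0.7792; (1540000−1300000)/1540000 = 0.1558.
Sum of shortfalls = 1.753247; P₁ averages over all N: 1.753247 / 6 = 0.2922.

0.2922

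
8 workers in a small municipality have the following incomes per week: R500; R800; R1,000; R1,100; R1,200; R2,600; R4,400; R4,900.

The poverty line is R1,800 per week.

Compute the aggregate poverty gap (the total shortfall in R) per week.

R4,400

Below the line: R500, R800, R1,000, R1,100, R1,200 (q = 5 of N = 8).
Individual gaps: 1800−500 = 1300; 1800−800 = 1000; 1800−1000 = 800; 1800−1100 = 700; 1800−1200 = 600.
Aggregate gap = R4,400.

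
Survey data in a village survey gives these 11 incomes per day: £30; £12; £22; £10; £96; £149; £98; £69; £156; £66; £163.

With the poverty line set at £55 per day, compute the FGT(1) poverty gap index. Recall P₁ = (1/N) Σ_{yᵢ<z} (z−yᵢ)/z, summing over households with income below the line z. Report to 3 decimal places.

Below the line: £10, £12, £22, £30 (q = 4 of N = 11).
Relative gaps: (55−10)/55 = 0.8182; (55−12)/55 = 0.7818; (55−22)/55 = 0.6000; (55−30)/55 = 0.4545.
Σ = 2.654545. Dividing by the full population N = 11 gives P₁ = 0.241.

0.241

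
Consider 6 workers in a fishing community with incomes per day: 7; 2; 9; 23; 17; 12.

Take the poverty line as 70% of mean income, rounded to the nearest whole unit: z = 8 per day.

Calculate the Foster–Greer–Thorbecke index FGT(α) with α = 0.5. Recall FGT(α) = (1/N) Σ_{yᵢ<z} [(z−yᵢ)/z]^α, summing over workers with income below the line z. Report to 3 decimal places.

0.203

Below the line: 2, 7 (q = 2 of N = 6).
Relative gaps: (8−2)/8 = 0.7500; (8−7)/8 = 0.1250.
Raised to α = 0.5: 0.86603; 0.35355.
Sum = 1.219579; FGT(0.5) = 1.219579 / 6 = 0.203.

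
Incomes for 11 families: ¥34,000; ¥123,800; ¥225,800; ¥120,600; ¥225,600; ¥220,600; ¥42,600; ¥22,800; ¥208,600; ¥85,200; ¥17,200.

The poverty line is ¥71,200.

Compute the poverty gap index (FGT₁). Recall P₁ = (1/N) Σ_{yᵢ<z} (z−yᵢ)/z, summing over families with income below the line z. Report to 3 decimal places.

Below z: ¥17,200, ¥22,800, ¥34,000, ¥42,600 (q = 4 of N = 11).
Relative gaps: (71200−17200)/71200 = 0.7584; (71200−22800)/71200 = 0.6798; (71200−34000)/71200 = 0.5225; (71200−42600)/71200 = 0.4017.
Sum of shortfalls = 2.362360; P₁ averages over all N: 2.362360 / 11 = 0.215.

0.215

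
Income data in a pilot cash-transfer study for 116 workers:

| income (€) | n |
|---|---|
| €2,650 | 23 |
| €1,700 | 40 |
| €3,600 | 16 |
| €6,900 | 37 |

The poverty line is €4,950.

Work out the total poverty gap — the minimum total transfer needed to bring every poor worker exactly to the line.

€204,500

Poor units: 40×€1,700, 23×€2,650, 16×€3,600 (q = 79 of N = 116).
Individual gaps: 40×(4950−1700) = 130000; 23×(4950−2650) = 52900; 16×(4950−3600) = 21600.
Aggregate gap = €204,500.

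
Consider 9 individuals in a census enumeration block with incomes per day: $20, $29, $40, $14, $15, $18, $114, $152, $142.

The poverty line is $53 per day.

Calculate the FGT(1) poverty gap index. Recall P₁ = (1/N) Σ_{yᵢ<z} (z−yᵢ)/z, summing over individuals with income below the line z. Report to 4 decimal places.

0.3816

Below the line: $14, $15, $18, $20, $29, $40 (q = 6 of N = 9).
Shortfall ratios: (53−14)/53 = 0.7358; (53−15)/53 = 0.7170; (53−18)/53 = 0.6604; (53−20)/53 = 0.6226; (53−29)/53 = 0.4528; (53−40)/53 = 0.2453.
Σ = 3.433962. Dividing by the full population N = 9 gives P₁ = 0.3816.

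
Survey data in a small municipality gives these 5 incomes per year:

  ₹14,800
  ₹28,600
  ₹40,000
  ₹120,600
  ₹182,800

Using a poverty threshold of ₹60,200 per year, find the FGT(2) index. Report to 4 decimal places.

0.1914

Poor units: ₹14,800, ₹28,600, ₹40,000 (q = 3 of N = 5).
Normalized shortfalls: (60200−14800)/60200 = 0.7542; (60200−28600)/60200 = 0.5249; (60200−40000)/60200 = 0.3355.
Squared: 0.5687; 0.2755; 0.1126.
Sum = 0.956877; P₂ = 0.956877 / 5 = 0.1914.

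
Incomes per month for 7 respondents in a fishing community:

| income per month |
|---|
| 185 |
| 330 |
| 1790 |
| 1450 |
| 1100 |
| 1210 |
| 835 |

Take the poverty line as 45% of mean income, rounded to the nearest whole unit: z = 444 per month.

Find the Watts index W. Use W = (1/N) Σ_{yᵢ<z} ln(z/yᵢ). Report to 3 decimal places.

0.167

Below z: 185, 330 (q = 2 of N = 7).
ln(z/y) terms: ln(444/185) = 0.8755; ln(444/330) = 0.2967.
W = 1.172201 / 7 = 0.167.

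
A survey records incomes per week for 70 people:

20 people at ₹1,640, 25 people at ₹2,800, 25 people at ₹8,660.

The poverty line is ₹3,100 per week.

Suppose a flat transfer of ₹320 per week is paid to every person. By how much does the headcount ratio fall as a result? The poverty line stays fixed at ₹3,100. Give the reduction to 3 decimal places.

0.357

Before: below the line — 20×₹1,640, 25×₹2,800; headcount ratio = 0.64286.
After the ₹320 transfer: below the line — 20×₹1,960; headcount ratio = 0.28571.
Reduction = 0.64286 − 0.28571 = 0.357.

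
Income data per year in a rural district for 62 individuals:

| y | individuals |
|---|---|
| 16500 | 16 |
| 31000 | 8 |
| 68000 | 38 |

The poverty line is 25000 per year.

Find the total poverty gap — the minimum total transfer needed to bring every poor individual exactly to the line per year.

136000

Below the line: 16×16500 (q = 16 of N = 62).
Individual gaps: 16×(25000−16500) = 136000.
Aggregate gap = 136000.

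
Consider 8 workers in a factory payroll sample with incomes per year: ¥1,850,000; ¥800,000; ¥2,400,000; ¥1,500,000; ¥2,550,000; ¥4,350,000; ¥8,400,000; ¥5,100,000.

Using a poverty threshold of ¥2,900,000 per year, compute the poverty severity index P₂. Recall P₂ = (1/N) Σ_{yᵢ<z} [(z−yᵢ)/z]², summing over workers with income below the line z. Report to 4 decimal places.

0.1166

Below the line: ¥800,000, ¥1,500,000, ¥1,850,000, ¥2,400,000, ¥2,550,000 (q = 5 of N = 8).
Gap ratios (z−y)/z: (2900000−800000)/2900000 = 0.7241; (2900000−1500000)/2900000 = 0.4828; (2900000−1850000)/2900000 = 0.3621; (2900000−2400000)/2900000 = 0.1724; (2900000−2550000)/2900000 = 0.1207.
Squared: 0.5244; 0.2331; 0.1311; 0.0297; 0.0146.
Sum = 0.932818; P₂ = 0.932818 / 8 = 0.1166.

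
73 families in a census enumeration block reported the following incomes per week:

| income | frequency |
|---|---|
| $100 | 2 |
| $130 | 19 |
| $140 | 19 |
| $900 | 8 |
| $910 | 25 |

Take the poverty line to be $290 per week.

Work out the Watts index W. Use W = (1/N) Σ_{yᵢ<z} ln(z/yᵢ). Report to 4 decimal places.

Incomes under z: 2×$100, 19×$130, 19×$140 (q = 40 of N = 73).
Log gaps: ln(290/100) = 1.0647 (×2); ln(290/130) = 0.8023 (×19); ln(290/140) = 0.7282 (×19).
W = 31.210536 / 73 = 0.4275.

0.4275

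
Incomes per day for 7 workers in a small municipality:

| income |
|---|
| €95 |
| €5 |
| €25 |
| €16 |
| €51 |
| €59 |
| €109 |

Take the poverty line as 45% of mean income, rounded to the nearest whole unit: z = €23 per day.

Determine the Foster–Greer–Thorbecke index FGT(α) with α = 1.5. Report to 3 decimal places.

0.123

Below z: €5, €16 (q = 2 of N = 7).
Shortfall ratios: (23−5)/23 = 0.7826; (23−16)/23 = 0.3043.
Raised to α = 1.5: 0.69234; 0.16790.
Sum = 0.860238; FGT(1.5) = 0.860238 / 7 = 0.123.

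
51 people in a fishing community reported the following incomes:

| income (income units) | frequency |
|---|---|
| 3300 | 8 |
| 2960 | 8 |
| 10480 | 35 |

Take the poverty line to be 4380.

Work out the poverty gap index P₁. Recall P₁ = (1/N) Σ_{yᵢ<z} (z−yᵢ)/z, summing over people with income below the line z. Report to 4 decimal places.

0.0895

Below the line: 8×2960, 8×3300 (q = 16 of N = 51).
Normalized shortfalls: (4380−2960)/4380 = 0.3242 (×8); (4380−3300)/4380 = 0.2466 (×8).
Σ = 4.566210. Dividing by the full population N = 51 gives P₁ = 0.0895.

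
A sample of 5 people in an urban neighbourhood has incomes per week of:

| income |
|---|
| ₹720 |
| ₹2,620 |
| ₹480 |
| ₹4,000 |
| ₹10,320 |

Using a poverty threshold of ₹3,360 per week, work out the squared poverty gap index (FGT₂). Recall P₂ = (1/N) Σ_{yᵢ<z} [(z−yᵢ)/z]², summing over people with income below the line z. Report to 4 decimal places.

0.2801

Below the line: ₹480, ₹720, ₹2,620 (q = 3 of N = 5).
Gap ratios (z−y)/z: (3360−480)/3360 = 0.8571; (3360−720)/3360 = 0.7857; (3360−2620)/3360 = 0.2202.
Squared: 0.7347; 0.6173; 0.0485.
Sum = 1.400546; P₂ = 1.400546 / 5 = 0.2801.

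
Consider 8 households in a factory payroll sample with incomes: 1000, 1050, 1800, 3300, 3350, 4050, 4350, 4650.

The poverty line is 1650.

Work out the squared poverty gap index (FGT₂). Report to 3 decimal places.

0.036

Below the line: 1000, 1050 (q = 2 of N = 8).
Gap ratios (z−y)/z: (1650−1000)/1650 = 0.3939; (1650−1050)/1650 = 0.3636.
Squared: 0.1552; 0.1322.
Sum = 0.287420; P₂ = 0.287420 / 8 = 0.036.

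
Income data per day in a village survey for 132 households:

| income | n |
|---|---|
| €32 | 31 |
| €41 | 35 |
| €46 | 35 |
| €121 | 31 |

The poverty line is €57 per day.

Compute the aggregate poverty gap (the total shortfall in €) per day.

€1,720

Poor units: 31×€32, 35×€41, 35×€46 (q = 101 of N = 132).
Individual gaps: 31×(57−32) = 775; 35×(57−41) = 560; 35×(57−46) = 385.
Aggregate gap = €1,720.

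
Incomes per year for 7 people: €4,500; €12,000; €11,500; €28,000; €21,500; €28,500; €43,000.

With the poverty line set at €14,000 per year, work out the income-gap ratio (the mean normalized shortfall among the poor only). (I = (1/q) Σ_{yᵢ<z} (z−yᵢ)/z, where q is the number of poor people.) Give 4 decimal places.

Below the line: €4,500, €11,500, €12,000 (q = 3 of N = 7).
Relative gaps: 0.6786, 0.1786, 0.1429; sum = 1.000000.
I averages over the q = 3 poor units only: 1.000000 / 3 = 0.3333.

0.3333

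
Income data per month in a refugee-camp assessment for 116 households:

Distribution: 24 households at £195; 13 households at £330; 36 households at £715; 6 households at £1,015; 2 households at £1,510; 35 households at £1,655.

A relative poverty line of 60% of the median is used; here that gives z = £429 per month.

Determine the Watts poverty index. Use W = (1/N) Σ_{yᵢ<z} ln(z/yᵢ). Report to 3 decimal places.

0.193

Below the line: 24×£195, 13×£330 (q = 37 of N = 116).
Log shortfalls: ln(429/195) = 0.7885 (×24); ln(429/330) = 0.2624 (×13).
W = 22.333712 / 116 = 0.193.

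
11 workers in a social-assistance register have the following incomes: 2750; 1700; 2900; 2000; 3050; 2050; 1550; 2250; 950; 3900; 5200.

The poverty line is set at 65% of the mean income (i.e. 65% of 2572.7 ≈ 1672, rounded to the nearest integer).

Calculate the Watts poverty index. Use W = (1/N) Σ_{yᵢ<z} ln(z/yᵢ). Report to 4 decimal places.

0.0583

Poor units: 950, 1550 (q = 2 of N = 11).
ln(z/y) terms: ln(1672/950) = 0.5653; ln(1672/1550) = 0.0758.
W = 0.641079 / 11 = 0.0583.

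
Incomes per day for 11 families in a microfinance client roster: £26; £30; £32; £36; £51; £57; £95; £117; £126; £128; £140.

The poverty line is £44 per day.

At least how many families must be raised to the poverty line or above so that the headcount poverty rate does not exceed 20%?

4 of the 11 families are poor, so H = 4/11 = 0.364.
A headcount ratio of at most 20% allows at most ⌊0.20 × 11⌋ = 2 poor families.
So at least 4 − 2 = 2 must be lifted.

2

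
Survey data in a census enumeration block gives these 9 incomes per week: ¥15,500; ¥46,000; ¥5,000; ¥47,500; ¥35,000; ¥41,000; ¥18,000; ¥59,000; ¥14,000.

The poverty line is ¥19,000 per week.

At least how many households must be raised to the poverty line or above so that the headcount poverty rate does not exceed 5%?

4

Currently q = 4 of N = 9 are below the line (H = 0.444).
A headcount ratio of at most 5% allows at most ⌊0.05 × 9⌋ = 0 poor households.
So at least 4 − 0 = 4 must be lifted.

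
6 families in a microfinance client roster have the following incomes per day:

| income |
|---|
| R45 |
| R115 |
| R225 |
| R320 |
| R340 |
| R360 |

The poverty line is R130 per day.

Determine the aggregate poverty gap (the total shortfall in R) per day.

R100

Poor units: R45, R115 (q = 2 of N = 6).
Individual gaps: 130−45 = 85; 130−115 = 15.
Aggregate gap = R100.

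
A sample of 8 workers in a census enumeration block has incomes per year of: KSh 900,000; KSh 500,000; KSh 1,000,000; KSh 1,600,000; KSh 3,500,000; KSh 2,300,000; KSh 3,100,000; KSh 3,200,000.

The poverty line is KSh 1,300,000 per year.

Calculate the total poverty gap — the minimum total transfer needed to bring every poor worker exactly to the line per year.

Below z: KSh 500,000, KSh 900,000, KSh 1,000,000 (q = 3 of N = 8).
Individual gaps: 1300000−500000 = 800000; 1300000−900000 = 400000; 1300000−1000000 = 300000.
Aggregate gap = KSh 1,500,000.

KSh 1,500,000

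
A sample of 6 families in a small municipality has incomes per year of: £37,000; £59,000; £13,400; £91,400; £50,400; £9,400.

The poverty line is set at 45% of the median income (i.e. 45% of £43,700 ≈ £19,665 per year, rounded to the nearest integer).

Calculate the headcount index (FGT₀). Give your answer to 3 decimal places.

2 of the 6 families have income below £19,665.
H = 2/6 = 0.333.

0.333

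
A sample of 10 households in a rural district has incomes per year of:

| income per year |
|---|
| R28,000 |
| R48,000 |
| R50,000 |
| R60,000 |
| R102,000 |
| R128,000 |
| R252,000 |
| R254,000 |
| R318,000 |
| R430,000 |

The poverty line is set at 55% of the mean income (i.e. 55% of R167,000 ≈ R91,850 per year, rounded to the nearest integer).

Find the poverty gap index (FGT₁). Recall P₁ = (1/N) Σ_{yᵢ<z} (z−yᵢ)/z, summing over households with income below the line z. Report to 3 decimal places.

0.197

Below the line: R28,000, R48,000, R50,000, R60,000 (q = 4 of N = 10).
Normalized shortfalls: (91850−28000)/91850 = 0.6952; (91850−48000)/91850 = 0.4774; (91850−50000)/91850 = 0.4556; (91850−60000)/91850 = 0.3468.
Σ = 1.974959. Dividing by the full population N = 10 gives P₁ = 0.197.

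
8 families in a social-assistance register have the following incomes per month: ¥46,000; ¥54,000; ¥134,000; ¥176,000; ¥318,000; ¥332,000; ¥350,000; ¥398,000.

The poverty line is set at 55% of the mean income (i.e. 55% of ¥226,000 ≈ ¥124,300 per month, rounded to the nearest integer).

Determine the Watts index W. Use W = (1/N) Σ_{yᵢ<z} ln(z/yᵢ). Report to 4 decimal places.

0.2285

Below the line: ¥46,000, ¥54,000 (q = 2 of N = 8).
ln(z/y) terms: ln(124300/46000) = 0.9941; ln(124300/54000) = 0.8337.
W = 1.827771 / 8 = 0.2285.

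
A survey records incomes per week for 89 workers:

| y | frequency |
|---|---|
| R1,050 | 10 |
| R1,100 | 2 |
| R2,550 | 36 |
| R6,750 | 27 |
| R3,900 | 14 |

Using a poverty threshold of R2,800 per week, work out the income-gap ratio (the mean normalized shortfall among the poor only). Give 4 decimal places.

0.2225

Incomes under z: 10×R1,050, 2×R1,100, 36×R2,550 (q = 48 of N = 89).
Relative gaps: 0.6250 (×10), 0.6071 (×2), 0.0893 (×36); sum = 10.678571.
I averages over the q = 48 poor units only: 10.678571 / 48 = 0.2225.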